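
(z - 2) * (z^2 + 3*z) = z^3 + z^2 - 6*z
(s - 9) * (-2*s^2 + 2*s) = -2*s^3 + 20*s^2 - 18*s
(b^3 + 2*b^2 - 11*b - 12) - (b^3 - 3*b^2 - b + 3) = 5*b^2 - 10*b - 15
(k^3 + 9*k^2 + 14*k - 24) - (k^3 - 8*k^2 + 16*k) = 17*k^2 - 2*k - 24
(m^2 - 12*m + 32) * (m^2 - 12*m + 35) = m^4 - 24*m^3 + 211*m^2 - 804*m + 1120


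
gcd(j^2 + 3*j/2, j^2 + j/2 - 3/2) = j + 3/2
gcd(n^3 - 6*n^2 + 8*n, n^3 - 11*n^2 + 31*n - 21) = 1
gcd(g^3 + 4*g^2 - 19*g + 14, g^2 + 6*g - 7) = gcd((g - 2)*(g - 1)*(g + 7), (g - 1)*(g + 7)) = g^2 + 6*g - 7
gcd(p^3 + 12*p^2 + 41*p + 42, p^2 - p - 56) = p + 7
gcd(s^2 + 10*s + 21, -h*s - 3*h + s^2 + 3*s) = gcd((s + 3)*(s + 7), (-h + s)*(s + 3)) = s + 3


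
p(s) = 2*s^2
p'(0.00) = 0.00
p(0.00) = 0.00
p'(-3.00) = -12.00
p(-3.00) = 18.00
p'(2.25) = 9.00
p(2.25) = 10.12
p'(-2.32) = -9.28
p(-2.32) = 10.76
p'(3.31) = 13.24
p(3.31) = 21.91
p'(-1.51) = -6.04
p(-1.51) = 4.56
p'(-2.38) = -9.52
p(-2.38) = 11.33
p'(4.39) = 17.56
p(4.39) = 38.54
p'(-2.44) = -9.76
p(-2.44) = 11.91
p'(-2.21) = -8.84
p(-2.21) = 9.77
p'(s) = 4*s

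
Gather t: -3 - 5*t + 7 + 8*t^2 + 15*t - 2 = 8*t^2 + 10*t + 2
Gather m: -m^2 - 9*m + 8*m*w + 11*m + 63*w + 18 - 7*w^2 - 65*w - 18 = -m^2 + m*(8*w + 2) - 7*w^2 - 2*w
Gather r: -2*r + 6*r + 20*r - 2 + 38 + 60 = 24*r + 96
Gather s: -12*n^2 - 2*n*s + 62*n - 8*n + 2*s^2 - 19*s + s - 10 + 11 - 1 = -12*n^2 + 54*n + 2*s^2 + s*(-2*n - 18)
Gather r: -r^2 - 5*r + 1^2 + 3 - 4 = -r^2 - 5*r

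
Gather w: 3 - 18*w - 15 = -18*w - 12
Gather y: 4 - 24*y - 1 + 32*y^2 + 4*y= 32*y^2 - 20*y + 3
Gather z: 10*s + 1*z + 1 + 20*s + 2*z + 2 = 30*s + 3*z + 3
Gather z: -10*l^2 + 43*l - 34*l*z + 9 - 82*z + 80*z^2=-10*l^2 + 43*l + 80*z^2 + z*(-34*l - 82) + 9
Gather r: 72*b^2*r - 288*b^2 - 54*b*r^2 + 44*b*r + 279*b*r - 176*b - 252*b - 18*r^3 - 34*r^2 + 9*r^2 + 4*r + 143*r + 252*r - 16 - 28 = -288*b^2 - 428*b - 18*r^3 + r^2*(-54*b - 25) + r*(72*b^2 + 323*b + 399) - 44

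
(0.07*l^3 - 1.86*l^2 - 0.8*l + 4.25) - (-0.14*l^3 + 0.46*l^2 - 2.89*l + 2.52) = 0.21*l^3 - 2.32*l^2 + 2.09*l + 1.73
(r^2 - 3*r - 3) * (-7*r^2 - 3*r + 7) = -7*r^4 + 18*r^3 + 37*r^2 - 12*r - 21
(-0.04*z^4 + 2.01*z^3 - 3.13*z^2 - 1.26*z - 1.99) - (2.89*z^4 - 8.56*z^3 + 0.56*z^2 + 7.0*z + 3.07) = -2.93*z^4 + 10.57*z^3 - 3.69*z^2 - 8.26*z - 5.06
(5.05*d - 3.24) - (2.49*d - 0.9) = 2.56*d - 2.34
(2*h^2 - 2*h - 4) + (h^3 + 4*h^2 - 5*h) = h^3 + 6*h^2 - 7*h - 4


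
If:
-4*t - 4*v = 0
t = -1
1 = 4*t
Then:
No Solution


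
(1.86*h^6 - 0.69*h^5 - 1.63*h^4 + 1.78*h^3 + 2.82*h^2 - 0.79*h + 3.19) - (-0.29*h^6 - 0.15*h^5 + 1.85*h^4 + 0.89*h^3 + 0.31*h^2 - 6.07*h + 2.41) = 2.15*h^6 - 0.54*h^5 - 3.48*h^4 + 0.89*h^3 + 2.51*h^2 + 5.28*h + 0.78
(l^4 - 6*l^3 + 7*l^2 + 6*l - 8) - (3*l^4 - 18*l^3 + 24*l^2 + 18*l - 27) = -2*l^4 + 12*l^3 - 17*l^2 - 12*l + 19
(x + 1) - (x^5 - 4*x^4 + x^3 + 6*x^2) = -x^5 + 4*x^4 - x^3 - 6*x^2 + x + 1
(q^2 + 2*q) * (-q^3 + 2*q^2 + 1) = -q^5 + 4*q^3 + q^2 + 2*q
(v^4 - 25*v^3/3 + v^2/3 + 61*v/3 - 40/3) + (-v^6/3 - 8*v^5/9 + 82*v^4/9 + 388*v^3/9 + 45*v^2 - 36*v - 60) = -v^6/3 - 8*v^5/9 + 91*v^4/9 + 313*v^3/9 + 136*v^2/3 - 47*v/3 - 220/3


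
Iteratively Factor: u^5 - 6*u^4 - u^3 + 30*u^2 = (u)*(u^4 - 6*u^3 - u^2 + 30*u) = u^2*(u^3 - 6*u^2 - u + 30) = u^2*(u - 3)*(u^2 - 3*u - 10) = u^2*(u - 5)*(u - 3)*(u + 2)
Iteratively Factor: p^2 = (p)*(p)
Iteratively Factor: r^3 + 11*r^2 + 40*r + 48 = (r + 3)*(r^2 + 8*r + 16) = (r + 3)*(r + 4)*(r + 4)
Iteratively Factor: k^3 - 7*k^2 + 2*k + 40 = (k - 4)*(k^2 - 3*k - 10) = (k - 5)*(k - 4)*(k + 2)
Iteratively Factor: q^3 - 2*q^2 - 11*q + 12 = (q - 1)*(q^2 - q - 12) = (q - 1)*(q + 3)*(q - 4)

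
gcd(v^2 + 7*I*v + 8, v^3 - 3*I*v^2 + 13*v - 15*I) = v - I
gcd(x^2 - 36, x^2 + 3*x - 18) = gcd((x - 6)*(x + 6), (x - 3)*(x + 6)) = x + 6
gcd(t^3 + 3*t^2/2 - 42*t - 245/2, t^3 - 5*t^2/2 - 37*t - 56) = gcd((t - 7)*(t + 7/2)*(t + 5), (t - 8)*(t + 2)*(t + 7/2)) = t + 7/2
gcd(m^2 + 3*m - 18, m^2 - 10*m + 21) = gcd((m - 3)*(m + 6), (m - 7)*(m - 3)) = m - 3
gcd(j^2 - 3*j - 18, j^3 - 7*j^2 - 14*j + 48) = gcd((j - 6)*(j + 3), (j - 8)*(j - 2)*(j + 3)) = j + 3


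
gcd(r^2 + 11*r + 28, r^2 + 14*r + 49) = r + 7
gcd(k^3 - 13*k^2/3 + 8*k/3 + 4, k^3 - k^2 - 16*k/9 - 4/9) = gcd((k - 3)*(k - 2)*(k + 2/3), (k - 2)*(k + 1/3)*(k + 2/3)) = k^2 - 4*k/3 - 4/3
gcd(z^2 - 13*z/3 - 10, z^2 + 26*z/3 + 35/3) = z + 5/3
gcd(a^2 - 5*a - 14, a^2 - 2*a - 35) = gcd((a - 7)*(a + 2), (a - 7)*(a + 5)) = a - 7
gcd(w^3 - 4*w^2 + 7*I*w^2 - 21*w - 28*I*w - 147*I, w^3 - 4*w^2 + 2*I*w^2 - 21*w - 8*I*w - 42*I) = w^2 - 4*w - 21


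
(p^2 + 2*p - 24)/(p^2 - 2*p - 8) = (p + 6)/(p + 2)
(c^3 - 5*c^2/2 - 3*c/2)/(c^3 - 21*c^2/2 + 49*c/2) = (2*c^2 - 5*c - 3)/(2*c^2 - 21*c + 49)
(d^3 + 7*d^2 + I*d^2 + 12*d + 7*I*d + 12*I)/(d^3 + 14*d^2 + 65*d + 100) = (d^2 + d*(3 + I) + 3*I)/(d^2 + 10*d + 25)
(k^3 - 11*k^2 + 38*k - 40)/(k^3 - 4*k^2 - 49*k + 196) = (k^2 - 7*k + 10)/(k^2 - 49)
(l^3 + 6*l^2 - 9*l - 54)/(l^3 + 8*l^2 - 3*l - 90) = (l + 3)/(l + 5)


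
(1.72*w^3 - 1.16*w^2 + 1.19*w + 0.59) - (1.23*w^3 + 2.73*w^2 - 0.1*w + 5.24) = 0.49*w^3 - 3.89*w^2 + 1.29*w - 4.65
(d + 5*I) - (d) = 5*I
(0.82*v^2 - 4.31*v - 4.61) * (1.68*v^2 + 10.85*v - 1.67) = 1.3776*v^4 + 1.6562*v^3 - 55.8777*v^2 - 42.8208*v + 7.6987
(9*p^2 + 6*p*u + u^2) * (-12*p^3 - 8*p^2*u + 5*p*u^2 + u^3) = -108*p^5 - 144*p^4*u - 15*p^3*u^2 + 31*p^2*u^3 + 11*p*u^4 + u^5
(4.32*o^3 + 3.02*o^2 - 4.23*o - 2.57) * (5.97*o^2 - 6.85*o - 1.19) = 25.7904*o^5 - 11.5626*o^4 - 51.0809*o^3 + 10.0388*o^2 + 22.6382*o + 3.0583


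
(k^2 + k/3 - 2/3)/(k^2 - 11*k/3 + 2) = (k + 1)/(k - 3)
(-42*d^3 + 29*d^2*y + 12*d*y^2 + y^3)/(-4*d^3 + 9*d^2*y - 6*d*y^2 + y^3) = (42*d^2 + 13*d*y + y^2)/(4*d^2 - 5*d*y + y^2)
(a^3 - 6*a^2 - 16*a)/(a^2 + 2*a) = a - 8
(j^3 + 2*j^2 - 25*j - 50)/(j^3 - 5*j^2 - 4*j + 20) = (j + 5)/(j - 2)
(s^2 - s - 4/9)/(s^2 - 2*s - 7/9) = (3*s - 4)/(3*s - 7)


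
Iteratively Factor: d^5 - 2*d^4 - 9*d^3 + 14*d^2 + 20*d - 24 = (d - 1)*(d^4 - d^3 - 10*d^2 + 4*d + 24) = (d - 1)*(d + 2)*(d^3 - 3*d^2 - 4*d + 12) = (d - 1)*(d + 2)^2*(d^2 - 5*d + 6) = (d - 3)*(d - 1)*(d + 2)^2*(d - 2)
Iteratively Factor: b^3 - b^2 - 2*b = (b)*(b^2 - b - 2) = b*(b - 2)*(b + 1)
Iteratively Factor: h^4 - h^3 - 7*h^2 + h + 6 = (h + 1)*(h^3 - 2*h^2 - 5*h + 6) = (h - 1)*(h + 1)*(h^2 - h - 6) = (h - 3)*(h - 1)*(h + 1)*(h + 2)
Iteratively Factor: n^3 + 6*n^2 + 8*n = (n + 2)*(n^2 + 4*n) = n*(n + 2)*(n + 4)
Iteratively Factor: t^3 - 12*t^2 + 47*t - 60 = (t - 3)*(t^2 - 9*t + 20) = (t - 5)*(t - 3)*(t - 4)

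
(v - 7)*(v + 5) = v^2 - 2*v - 35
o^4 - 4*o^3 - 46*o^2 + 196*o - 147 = (o - 7)*(o - 3)*(o - 1)*(o + 7)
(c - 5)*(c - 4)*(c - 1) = c^3 - 10*c^2 + 29*c - 20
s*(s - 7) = s^2 - 7*s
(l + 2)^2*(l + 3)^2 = l^4 + 10*l^3 + 37*l^2 + 60*l + 36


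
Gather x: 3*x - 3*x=0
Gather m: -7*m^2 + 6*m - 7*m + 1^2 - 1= -7*m^2 - m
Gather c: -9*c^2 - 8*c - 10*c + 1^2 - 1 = -9*c^2 - 18*c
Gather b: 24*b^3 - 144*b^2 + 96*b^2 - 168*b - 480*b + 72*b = 24*b^3 - 48*b^2 - 576*b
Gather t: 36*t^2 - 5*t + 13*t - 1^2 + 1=36*t^2 + 8*t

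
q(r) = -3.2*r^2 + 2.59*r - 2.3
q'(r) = 2.59 - 6.4*r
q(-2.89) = -36.51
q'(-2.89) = 21.09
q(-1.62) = -14.89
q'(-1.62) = 12.96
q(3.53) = -33.03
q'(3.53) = -20.00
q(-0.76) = -6.12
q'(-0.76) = 7.45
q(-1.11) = -9.12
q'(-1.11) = 9.69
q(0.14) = -2.00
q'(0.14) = 1.69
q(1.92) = -9.12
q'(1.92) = -9.70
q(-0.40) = -3.85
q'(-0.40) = 5.15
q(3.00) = -23.33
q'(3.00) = -16.61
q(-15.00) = -761.15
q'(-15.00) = 98.59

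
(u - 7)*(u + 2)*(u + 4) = u^3 - u^2 - 34*u - 56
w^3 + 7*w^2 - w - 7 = (w - 1)*(w + 1)*(w + 7)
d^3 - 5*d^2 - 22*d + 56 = (d - 7)*(d - 2)*(d + 4)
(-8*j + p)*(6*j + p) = -48*j^2 - 2*j*p + p^2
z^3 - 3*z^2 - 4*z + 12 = (z - 3)*(z - 2)*(z + 2)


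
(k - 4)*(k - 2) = k^2 - 6*k + 8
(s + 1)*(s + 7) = s^2 + 8*s + 7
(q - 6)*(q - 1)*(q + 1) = q^3 - 6*q^2 - q + 6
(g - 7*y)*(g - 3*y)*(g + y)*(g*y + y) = g^4*y - 9*g^3*y^2 + g^3*y + 11*g^2*y^3 - 9*g^2*y^2 + 21*g*y^4 + 11*g*y^3 + 21*y^4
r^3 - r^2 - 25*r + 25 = (r - 5)*(r - 1)*(r + 5)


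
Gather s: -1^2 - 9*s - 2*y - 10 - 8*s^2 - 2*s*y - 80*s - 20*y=-8*s^2 + s*(-2*y - 89) - 22*y - 11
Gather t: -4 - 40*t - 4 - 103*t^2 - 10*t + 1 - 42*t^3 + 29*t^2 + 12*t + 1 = -42*t^3 - 74*t^2 - 38*t - 6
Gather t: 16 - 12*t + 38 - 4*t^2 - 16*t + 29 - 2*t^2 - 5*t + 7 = -6*t^2 - 33*t + 90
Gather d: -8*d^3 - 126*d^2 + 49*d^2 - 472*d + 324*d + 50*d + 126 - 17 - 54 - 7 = -8*d^3 - 77*d^2 - 98*d + 48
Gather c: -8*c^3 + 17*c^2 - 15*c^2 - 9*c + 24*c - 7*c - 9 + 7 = -8*c^3 + 2*c^2 + 8*c - 2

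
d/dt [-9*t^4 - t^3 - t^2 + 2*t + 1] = -36*t^3 - 3*t^2 - 2*t + 2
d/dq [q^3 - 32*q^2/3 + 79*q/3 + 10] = 3*q^2 - 64*q/3 + 79/3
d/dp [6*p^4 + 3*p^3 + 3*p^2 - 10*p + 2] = 24*p^3 + 9*p^2 + 6*p - 10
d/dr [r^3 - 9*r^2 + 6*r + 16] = 3*r^2 - 18*r + 6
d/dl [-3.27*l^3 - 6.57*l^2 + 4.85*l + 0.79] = -9.81*l^2 - 13.14*l + 4.85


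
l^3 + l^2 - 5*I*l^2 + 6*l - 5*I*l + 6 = (l + 1)*(l - 6*I)*(l + I)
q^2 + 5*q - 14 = (q - 2)*(q + 7)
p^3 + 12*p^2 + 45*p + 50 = (p + 2)*(p + 5)^2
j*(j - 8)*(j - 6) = j^3 - 14*j^2 + 48*j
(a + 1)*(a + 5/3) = a^2 + 8*a/3 + 5/3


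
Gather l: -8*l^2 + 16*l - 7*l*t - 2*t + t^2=-8*l^2 + l*(16 - 7*t) + t^2 - 2*t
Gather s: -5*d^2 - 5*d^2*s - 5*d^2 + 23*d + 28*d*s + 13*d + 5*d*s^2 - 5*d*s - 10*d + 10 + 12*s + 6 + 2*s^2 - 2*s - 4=-10*d^2 + 26*d + s^2*(5*d + 2) + s*(-5*d^2 + 23*d + 10) + 12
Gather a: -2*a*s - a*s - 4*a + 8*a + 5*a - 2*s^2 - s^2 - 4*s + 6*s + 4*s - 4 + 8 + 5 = a*(9 - 3*s) - 3*s^2 + 6*s + 9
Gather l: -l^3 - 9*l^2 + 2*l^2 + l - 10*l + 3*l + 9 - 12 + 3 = -l^3 - 7*l^2 - 6*l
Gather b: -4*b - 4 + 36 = 32 - 4*b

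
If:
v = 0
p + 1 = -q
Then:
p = -q - 1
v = 0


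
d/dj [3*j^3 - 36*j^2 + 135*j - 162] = 9*j^2 - 72*j + 135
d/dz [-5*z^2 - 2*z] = -10*z - 2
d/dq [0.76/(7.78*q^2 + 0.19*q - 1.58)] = (-11.8256*q - 0.1444)/(7.78*q^2 + 0.19*q - 1.58)^2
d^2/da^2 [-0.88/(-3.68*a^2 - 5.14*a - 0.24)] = (-23.834624*a^2 - 33.290752*a + 0.88*(7.36*a + 5.14)*(14.72*a + 10.28) - 1.554432)/(3.68*a^2 + 5.14*a + 0.24)^3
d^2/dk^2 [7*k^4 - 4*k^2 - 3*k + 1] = 84*k^2 - 8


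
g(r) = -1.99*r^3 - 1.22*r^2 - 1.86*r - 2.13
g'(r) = -5.97*r^2 - 2.44*r - 1.86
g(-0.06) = -2.02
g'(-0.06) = -1.74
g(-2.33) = 20.75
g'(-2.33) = -28.59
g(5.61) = -402.31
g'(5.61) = -203.44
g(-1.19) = 1.71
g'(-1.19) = -7.41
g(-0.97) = 0.34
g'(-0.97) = -5.11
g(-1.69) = 7.13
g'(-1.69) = -14.79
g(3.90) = -145.99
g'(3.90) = -102.18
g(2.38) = -40.30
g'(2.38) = -41.48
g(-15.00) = 6467.52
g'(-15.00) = -1308.51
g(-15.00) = 6467.52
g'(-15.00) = -1308.51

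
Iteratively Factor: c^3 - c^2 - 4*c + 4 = (c - 2)*(c^2 + c - 2) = (c - 2)*(c + 2)*(c - 1)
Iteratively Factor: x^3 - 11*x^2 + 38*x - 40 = (x - 4)*(x^2 - 7*x + 10) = (x - 5)*(x - 4)*(x - 2)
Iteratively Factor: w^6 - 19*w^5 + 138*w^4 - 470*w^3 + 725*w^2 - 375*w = (w)*(w^5 - 19*w^4 + 138*w^3 - 470*w^2 + 725*w - 375) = w*(w - 5)*(w^4 - 14*w^3 + 68*w^2 - 130*w + 75) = w*(w - 5)*(w - 1)*(w^3 - 13*w^2 + 55*w - 75) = w*(w - 5)^2*(w - 1)*(w^2 - 8*w + 15) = w*(w - 5)^3*(w - 1)*(w - 3)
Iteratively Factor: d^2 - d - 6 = (d + 2)*(d - 3)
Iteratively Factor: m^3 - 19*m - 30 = (m + 2)*(m^2 - 2*m - 15) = (m - 5)*(m + 2)*(m + 3)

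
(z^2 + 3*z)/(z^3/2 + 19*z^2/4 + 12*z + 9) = 4*z*(z + 3)/(2*z^3 + 19*z^2 + 48*z + 36)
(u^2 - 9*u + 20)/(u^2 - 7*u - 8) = (-u^2 + 9*u - 20)/(-u^2 + 7*u + 8)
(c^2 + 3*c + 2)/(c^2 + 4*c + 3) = (c + 2)/(c + 3)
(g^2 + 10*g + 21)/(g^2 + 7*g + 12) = (g + 7)/(g + 4)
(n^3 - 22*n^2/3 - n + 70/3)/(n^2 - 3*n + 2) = (3*n^2 - 16*n - 35)/(3*(n - 1))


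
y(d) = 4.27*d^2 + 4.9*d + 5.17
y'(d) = 8.54*d + 4.9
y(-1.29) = 5.95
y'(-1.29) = -6.12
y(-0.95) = 4.37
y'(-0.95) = -3.21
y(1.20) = 17.20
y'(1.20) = 15.15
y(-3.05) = 29.95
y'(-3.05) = -21.15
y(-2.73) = 23.62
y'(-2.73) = -18.41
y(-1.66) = 8.80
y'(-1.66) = -9.28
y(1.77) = 27.22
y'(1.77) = 20.02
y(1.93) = 30.53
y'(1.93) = 21.38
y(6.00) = 188.29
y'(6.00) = 56.14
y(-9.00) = 306.94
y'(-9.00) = -71.96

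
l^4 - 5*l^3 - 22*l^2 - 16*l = l*(l - 8)*(l + 1)*(l + 2)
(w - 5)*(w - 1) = w^2 - 6*w + 5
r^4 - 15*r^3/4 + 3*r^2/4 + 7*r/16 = r*(r - 7/2)*(r - 1/2)*(r + 1/4)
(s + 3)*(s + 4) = s^2 + 7*s + 12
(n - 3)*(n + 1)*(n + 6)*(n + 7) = n^4 + 11*n^3 + 13*n^2 - 123*n - 126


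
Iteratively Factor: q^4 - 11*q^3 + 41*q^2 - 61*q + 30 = (q - 3)*(q^3 - 8*q^2 + 17*q - 10) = (q - 5)*(q - 3)*(q^2 - 3*q + 2) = (q - 5)*(q - 3)*(q - 1)*(q - 2)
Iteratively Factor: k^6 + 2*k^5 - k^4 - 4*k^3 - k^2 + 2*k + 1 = (k - 1)*(k^5 + 3*k^4 + 2*k^3 - 2*k^2 - 3*k - 1) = (k - 1)*(k + 1)*(k^4 + 2*k^3 - 2*k - 1) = (k - 1)*(k + 1)^2*(k^3 + k^2 - k - 1) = (k - 1)*(k + 1)^3*(k^2 - 1) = (k - 1)^2*(k + 1)^3*(k + 1)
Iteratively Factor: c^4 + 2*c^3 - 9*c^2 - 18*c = (c + 2)*(c^3 - 9*c) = (c - 3)*(c + 2)*(c^2 + 3*c) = c*(c - 3)*(c + 2)*(c + 3)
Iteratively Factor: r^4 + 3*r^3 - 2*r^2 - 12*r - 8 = (r - 2)*(r^3 + 5*r^2 + 8*r + 4) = (r - 2)*(r + 2)*(r^2 + 3*r + 2) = (r - 2)*(r + 2)^2*(r + 1)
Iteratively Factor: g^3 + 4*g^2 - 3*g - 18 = (g + 3)*(g^2 + g - 6) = (g + 3)^2*(g - 2)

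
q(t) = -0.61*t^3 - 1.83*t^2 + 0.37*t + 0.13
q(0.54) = -0.30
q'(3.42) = -33.55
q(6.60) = -252.52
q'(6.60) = -103.50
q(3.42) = -44.41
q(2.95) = -30.36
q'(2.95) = -26.35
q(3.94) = -64.13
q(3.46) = -45.77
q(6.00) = -195.29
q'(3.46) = -34.20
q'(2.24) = -17.01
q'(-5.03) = -27.52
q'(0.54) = -2.14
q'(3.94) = -42.46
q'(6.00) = -87.47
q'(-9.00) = -114.92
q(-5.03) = 29.60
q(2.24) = -15.08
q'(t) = -1.83*t^2 - 3.66*t + 0.37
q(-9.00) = 293.26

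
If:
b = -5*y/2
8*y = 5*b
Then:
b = 0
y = 0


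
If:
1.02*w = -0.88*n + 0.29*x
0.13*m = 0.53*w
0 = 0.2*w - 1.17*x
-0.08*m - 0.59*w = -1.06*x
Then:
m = 0.00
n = 0.00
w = 0.00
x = 0.00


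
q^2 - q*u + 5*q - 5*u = (q + 5)*(q - u)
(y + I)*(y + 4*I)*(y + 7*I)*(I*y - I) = I*y^4 - 12*y^3 - I*y^3 + 12*y^2 - 39*I*y^2 + 28*y + 39*I*y - 28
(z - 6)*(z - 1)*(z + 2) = z^3 - 5*z^2 - 8*z + 12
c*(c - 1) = c^2 - c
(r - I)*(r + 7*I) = r^2 + 6*I*r + 7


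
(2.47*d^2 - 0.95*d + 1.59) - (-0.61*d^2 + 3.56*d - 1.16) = 3.08*d^2 - 4.51*d + 2.75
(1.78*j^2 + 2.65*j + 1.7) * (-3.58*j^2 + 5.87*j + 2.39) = -6.3724*j^4 + 0.961600000000001*j^3 + 13.7237*j^2 + 16.3125*j + 4.063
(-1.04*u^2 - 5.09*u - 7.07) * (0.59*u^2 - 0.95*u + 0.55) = -0.6136*u^4 - 2.0151*u^3 + 0.0922000000000001*u^2 + 3.917*u - 3.8885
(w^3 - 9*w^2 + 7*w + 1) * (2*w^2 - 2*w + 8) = 2*w^5 - 20*w^4 + 40*w^3 - 84*w^2 + 54*w + 8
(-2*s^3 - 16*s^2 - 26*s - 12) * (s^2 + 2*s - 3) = -2*s^5 - 20*s^4 - 52*s^3 - 16*s^2 + 54*s + 36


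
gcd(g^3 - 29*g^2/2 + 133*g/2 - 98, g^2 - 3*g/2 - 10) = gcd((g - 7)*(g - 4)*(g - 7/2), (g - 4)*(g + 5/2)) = g - 4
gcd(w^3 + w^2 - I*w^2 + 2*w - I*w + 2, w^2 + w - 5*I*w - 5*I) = w + 1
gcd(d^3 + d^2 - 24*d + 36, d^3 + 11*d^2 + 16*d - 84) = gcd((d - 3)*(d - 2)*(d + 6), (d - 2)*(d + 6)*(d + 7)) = d^2 + 4*d - 12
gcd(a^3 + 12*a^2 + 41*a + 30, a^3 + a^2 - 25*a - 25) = a^2 + 6*a + 5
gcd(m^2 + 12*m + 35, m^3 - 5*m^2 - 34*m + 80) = m + 5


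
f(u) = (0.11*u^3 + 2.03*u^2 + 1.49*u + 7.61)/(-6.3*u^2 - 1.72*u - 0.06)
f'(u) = (12.6*u + 1.72)*(0.11*u^3 + 2.03*u^2 + 1.49*u + 7.61)/(-6.3*u^2 - 1.72*u - 0.06)^2 + (0.33*u^2 + 4.06*u + 1.49)/(-6.3*u^2 - 1.72*u - 0.06)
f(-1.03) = -1.63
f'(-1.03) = -3.22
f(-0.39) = -21.10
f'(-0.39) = -193.86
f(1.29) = -1.03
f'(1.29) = 0.88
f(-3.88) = -0.29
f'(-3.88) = -0.05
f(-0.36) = -28.50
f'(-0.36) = -312.18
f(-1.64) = -0.71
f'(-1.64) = -0.65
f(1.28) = -1.04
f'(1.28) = 0.90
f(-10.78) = -0.13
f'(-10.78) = -0.02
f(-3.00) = -0.36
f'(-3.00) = -0.10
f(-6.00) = -0.22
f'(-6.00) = -0.02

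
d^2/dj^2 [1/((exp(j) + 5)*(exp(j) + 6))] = (4*exp(3*j) + 33*exp(2*j) + exp(j) - 330)*exp(j)/(exp(6*j) + 33*exp(5*j) + 453*exp(4*j) + 3311*exp(3*j) + 13590*exp(2*j) + 29700*exp(j) + 27000)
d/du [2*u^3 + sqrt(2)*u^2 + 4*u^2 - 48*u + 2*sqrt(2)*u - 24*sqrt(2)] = 6*u^2 + 2*sqrt(2)*u + 8*u - 48 + 2*sqrt(2)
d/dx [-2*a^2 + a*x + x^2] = a + 2*x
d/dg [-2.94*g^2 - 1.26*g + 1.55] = -5.88*g - 1.26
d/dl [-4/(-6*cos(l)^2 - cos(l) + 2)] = 4*(12*cos(l) + 1)*sin(l)/(6*cos(l)^2 + cos(l) - 2)^2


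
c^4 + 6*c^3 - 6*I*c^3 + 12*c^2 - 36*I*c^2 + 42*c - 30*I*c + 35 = (c + 1)*(c + 5)*(c - 7*I)*(c + I)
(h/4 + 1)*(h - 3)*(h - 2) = h^3/4 - h^2/4 - 7*h/2 + 6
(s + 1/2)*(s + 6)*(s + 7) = s^3 + 27*s^2/2 + 97*s/2 + 21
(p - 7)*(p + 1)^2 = p^3 - 5*p^2 - 13*p - 7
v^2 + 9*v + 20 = (v + 4)*(v + 5)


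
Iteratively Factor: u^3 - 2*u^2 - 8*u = (u + 2)*(u^2 - 4*u) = u*(u + 2)*(u - 4)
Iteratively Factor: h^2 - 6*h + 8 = (h - 2)*(h - 4)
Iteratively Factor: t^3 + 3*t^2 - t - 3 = (t + 3)*(t^2 - 1) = (t + 1)*(t + 3)*(t - 1)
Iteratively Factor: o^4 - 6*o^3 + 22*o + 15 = (o + 1)*(o^3 - 7*o^2 + 7*o + 15) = (o - 3)*(o + 1)*(o^2 - 4*o - 5) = (o - 5)*(o - 3)*(o + 1)*(o + 1)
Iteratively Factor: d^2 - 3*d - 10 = (d - 5)*(d + 2)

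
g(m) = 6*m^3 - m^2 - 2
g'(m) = 18*m^2 - 2*m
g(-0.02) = -2.00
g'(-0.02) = 0.05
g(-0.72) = -4.76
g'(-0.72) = 10.77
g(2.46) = 81.27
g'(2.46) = 104.01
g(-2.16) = -67.13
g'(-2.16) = 88.30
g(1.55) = 17.94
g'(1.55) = 40.14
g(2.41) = 76.18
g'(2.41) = 99.73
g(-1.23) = -14.68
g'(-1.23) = 29.69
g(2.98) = 147.90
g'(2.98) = 153.89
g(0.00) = -2.00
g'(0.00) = 0.00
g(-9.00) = -4457.00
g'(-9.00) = 1476.00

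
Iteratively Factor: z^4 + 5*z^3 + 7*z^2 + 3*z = (z + 1)*(z^3 + 4*z^2 + 3*z) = (z + 1)*(z + 3)*(z^2 + z) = (z + 1)^2*(z + 3)*(z)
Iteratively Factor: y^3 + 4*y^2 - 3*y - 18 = (y - 2)*(y^2 + 6*y + 9) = (y - 2)*(y + 3)*(y + 3)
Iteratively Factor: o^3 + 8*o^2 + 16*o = (o + 4)*(o^2 + 4*o) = (o + 4)^2*(o)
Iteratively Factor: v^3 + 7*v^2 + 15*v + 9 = (v + 1)*(v^2 + 6*v + 9) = (v + 1)*(v + 3)*(v + 3)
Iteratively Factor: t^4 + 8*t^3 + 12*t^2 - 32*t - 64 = (t - 2)*(t^3 + 10*t^2 + 32*t + 32) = (t - 2)*(t + 2)*(t^2 + 8*t + 16) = (t - 2)*(t + 2)*(t + 4)*(t + 4)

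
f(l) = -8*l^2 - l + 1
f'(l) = -16*l - 1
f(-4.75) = -174.75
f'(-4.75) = 75.00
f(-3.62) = -100.22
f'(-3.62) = 56.92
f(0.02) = 0.98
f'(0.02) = -1.32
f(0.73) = -3.99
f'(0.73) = -12.68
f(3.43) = -96.55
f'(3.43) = -55.88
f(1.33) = -14.48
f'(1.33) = -22.28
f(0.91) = -6.53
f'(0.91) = -15.56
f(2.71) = -60.46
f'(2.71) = -44.36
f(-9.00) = -638.00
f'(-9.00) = 143.00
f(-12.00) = -1139.00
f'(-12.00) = 191.00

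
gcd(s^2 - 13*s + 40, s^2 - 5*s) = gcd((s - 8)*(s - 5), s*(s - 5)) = s - 5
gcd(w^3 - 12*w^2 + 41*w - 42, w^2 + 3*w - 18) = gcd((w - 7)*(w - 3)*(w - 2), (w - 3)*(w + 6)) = w - 3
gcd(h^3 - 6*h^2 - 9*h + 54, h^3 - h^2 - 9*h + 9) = h^2 - 9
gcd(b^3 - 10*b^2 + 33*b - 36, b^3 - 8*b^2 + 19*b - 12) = b^2 - 7*b + 12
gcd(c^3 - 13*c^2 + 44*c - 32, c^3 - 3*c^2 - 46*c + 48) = c^2 - 9*c + 8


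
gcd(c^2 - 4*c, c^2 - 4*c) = c^2 - 4*c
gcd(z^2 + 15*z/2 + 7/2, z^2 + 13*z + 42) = z + 7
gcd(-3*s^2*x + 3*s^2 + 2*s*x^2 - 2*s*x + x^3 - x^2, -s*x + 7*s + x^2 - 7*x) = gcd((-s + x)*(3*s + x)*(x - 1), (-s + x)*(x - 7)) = -s + x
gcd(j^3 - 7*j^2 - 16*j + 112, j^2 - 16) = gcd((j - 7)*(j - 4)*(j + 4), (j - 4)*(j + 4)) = j^2 - 16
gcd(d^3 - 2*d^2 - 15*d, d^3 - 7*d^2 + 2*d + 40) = d - 5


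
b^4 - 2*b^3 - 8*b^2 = b^2*(b - 4)*(b + 2)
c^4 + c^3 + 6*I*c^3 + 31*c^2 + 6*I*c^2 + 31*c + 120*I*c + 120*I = (c + 1)*(c - 5*I)*(c + 3*I)*(c + 8*I)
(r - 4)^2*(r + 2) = r^3 - 6*r^2 + 32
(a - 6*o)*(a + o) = a^2 - 5*a*o - 6*o^2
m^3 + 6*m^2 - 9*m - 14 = (m - 2)*(m + 1)*(m + 7)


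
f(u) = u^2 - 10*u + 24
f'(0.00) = -10.00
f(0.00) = 24.00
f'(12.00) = 14.00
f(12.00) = 48.00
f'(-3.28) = -16.56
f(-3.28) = 67.56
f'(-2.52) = -15.04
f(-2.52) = 55.55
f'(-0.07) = -10.14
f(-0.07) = 24.70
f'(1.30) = -7.40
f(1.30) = 12.69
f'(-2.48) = -14.96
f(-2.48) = 54.95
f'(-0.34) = -10.68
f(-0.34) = 27.52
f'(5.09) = 0.18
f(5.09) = -0.99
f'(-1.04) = -12.08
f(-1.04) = 35.48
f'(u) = 2*u - 10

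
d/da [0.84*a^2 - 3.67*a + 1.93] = 1.68*a - 3.67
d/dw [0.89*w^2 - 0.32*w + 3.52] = 1.78*w - 0.32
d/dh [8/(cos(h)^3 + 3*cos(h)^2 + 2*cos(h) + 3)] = 8*(3*cos(h)^2 + 6*cos(h) + 2)*sin(h)/(cos(h)^3 + 3*cos(h)^2 + 2*cos(h) + 3)^2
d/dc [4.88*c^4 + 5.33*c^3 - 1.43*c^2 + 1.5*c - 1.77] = 19.52*c^3 + 15.99*c^2 - 2.86*c + 1.5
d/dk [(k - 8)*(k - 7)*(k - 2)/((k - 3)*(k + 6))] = (k^4 + 6*k^3 - 191*k^2 + 836*k - 1212)/(k^4 + 6*k^3 - 27*k^2 - 108*k + 324)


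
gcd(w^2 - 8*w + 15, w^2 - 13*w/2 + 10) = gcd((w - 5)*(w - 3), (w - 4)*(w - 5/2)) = 1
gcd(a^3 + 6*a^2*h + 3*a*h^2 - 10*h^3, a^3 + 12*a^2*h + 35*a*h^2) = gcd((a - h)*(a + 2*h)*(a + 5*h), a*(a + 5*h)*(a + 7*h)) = a + 5*h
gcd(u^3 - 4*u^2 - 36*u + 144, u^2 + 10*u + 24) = u + 6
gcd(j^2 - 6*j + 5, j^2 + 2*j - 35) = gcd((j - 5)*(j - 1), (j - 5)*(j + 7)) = j - 5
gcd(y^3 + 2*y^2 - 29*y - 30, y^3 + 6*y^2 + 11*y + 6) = y + 1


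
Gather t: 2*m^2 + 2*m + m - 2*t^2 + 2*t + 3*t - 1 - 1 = 2*m^2 + 3*m - 2*t^2 + 5*t - 2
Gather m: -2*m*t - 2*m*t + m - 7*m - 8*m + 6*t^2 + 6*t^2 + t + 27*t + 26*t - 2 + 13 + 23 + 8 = m*(-4*t - 14) + 12*t^2 + 54*t + 42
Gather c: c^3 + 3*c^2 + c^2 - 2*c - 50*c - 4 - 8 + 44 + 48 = c^3 + 4*c^2 - 52*c + 80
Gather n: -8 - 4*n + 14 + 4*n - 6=0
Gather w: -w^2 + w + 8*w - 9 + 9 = -w^2 + 9*w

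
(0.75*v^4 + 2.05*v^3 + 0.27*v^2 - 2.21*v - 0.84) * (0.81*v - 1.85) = 0.6075*v^5 + 0.273*v^4 - 3.5738*v^3 - 2.2896*v^2 + 3.4081*v + 1.554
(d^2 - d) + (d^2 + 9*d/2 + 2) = 2*d^2 + 7*d/2 + 2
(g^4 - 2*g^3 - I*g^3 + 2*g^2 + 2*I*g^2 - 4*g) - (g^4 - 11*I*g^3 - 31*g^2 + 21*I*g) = -2*g^3 + 10*I*g^3 + 33*g^2 + 2*I*g^2 - 4*g - 21*I*g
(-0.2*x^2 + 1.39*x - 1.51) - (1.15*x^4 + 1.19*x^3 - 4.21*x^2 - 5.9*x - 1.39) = -1.15*x^4 - 1.19*x^3 + 4.01*x^2 + 7.29*x - 0.12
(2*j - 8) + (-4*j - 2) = -2*j - 10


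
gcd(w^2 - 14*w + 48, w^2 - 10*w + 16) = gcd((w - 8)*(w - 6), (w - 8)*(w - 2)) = w - 8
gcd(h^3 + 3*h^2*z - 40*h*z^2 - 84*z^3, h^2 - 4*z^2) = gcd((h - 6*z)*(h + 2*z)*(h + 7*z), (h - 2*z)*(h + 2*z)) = h + 2*z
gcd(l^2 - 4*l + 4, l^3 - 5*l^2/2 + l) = l - 2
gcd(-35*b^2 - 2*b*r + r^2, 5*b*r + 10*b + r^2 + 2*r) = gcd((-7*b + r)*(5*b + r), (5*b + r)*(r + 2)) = 5*b + r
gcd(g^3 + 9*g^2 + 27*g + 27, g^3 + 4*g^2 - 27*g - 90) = g + 3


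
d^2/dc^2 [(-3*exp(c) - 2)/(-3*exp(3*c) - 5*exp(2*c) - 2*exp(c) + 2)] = (108*exp(6*c) + 297*exp(5*c) + 333*exp(4*c) + 428*exp(3*c) + 348*exp(2*c) + 100*exp(c) + 20)*exp(c)/(27*exp(9*c) + 135*exp(8*c) + 279*exp(7*c) + 251*exp(6*c) + 6*exp(5*c) - 162*exp(4*c) - 76*exp(3*c) + 36*exp(2*c) + 24*exp(c) - 8)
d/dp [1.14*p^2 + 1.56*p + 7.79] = 2.28*p + 1.56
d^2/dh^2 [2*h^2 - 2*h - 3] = 4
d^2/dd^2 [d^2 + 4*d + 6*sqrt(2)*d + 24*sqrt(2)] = 2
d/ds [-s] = -1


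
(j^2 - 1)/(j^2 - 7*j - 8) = (j - 1)/(j - 8)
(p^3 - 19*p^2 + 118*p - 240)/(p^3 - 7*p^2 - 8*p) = (p^2 - 11*p + 30)/(p*(p + 1))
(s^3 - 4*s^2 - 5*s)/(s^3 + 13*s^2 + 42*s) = (s^2 - 4*s - 5)/(s^2 + 13*s + 42)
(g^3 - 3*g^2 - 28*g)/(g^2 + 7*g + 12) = g*(g - 7)/(g + 3)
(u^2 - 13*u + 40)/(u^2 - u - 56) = (u - 5)/(u + 7)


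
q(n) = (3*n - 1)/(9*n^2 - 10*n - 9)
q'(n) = (10 - 18*n)*(3*n - 1)/(9*n^2 - 10*n - 9)^2 + 3/(9*n^2 - 10*n - 9) = (-27*n^2 + 18*n - 37)/(81*n^4 - 180*n^3 - 62*n^2 + 180*n + 81)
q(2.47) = 0.30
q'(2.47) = -0.35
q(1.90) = 1.05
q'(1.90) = -4.97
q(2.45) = 0.31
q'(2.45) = -0.37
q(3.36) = 0.15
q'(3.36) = -0.08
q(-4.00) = -0.07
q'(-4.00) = -0.02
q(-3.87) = -0.08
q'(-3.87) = -0.02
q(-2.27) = -0.13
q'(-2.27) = -0.06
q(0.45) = -0.03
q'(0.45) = -0.25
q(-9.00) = -0.03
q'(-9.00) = 0.00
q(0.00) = 0.11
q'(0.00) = -0.46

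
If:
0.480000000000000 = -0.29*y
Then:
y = -1.66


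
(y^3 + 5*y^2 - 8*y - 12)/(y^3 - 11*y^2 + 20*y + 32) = (y^2 + 4*y - 12)/(y^2 - 12*y + 32)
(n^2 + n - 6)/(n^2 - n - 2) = (n + 3)/(n + 1)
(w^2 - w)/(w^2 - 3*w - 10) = w*(1 - w)/(-w^2 + 3*w + 10)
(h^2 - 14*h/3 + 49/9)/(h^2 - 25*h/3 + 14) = (h - 7/3)/(h - 6)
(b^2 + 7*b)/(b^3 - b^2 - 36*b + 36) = b*(b + 7)/(b^3 - b^2 - 36*b + 36)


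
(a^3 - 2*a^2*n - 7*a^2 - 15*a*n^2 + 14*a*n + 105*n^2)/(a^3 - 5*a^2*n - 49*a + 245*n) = (a + 3*n)/(a + 7)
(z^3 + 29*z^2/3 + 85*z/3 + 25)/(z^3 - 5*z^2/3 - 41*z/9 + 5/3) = 3*(z^2 + 8*z + 15)/(3*z^2 - 10*z + 3)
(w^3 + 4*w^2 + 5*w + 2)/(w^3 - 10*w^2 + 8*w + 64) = (w^2 + 2*w + 1)/(w^2 - 12*w + 32)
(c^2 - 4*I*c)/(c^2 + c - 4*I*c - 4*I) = c/(c + 1)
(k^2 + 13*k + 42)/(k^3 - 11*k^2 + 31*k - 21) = (k^2 + 13*k + 42)/(k^3 - 11*k^2 + 31*k - 21)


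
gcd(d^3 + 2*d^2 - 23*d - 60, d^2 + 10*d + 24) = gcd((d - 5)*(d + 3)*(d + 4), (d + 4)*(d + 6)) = d + 4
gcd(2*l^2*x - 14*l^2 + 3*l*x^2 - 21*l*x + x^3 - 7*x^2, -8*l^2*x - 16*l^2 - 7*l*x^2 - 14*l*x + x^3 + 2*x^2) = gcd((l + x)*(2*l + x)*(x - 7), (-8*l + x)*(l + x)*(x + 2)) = l + x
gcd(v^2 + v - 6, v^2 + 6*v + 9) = v + 3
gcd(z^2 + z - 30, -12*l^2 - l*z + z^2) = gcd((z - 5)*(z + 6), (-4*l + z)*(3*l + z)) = 1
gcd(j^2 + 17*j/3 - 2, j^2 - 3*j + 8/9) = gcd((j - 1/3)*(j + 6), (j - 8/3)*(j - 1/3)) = j - 1/3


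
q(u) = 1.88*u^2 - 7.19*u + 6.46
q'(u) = 3.76*u - 7.19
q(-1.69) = 23.98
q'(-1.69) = -13.54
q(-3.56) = 55.88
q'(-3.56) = -20.58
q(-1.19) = 17.68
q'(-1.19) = -11.66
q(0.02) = 6.32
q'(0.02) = -7.11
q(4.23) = 9.68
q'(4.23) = 8.71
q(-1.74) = 24.66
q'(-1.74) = -13.73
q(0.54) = 3.13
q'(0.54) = -5.16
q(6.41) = 37.62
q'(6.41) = 16.91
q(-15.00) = 537.31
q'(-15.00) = -63.59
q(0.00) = 6.46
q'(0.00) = -7.19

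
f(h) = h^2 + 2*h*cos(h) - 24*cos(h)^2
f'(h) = -2*h*sin(h) + 2*h + 48*sin(h)*cos(h) + 2*cos(h)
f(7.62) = 60.31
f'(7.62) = 11.70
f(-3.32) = -5.69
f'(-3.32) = -15.81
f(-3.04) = -8.46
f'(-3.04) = -3.84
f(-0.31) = -22.26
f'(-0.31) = -12.85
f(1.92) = -0.44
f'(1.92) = -15.88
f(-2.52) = -5.41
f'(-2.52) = 13.12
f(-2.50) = -5.15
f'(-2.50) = 13.42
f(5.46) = 26.14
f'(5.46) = -3.64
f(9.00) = 44.68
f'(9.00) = -9.26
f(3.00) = -20.46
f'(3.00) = -3.53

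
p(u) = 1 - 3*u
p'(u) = -3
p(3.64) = -9.92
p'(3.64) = -3.00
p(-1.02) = 4.06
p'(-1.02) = -3.00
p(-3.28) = 10.84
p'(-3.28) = -3.00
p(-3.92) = 12.76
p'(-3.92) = -3.00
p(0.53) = -0.59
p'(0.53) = -3.00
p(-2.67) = 9.01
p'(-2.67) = -3.00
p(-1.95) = 6.85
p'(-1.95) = -3.00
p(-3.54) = 11.62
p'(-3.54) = -3.00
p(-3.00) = 10.00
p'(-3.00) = -3.00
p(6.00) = -17.00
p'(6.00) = -3.00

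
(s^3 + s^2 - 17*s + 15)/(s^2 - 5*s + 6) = (s^2 + 4*s - 5)/(s - 2)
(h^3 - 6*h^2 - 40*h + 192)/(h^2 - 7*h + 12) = (h^2 - 2*h - 48)/(h - 3)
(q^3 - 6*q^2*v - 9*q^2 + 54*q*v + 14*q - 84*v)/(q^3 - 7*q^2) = 1 - 6*v/q - 2/q + 12*v/q^2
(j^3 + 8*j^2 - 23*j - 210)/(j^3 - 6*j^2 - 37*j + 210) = (j + 7)/(j - 7)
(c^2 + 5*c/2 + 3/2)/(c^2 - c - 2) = (c + 3/2)/(c - 2)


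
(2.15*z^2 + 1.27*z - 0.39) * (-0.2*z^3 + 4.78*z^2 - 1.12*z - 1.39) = -0.43*z^5 + 10.023*z^4 + 3.7406*z^3 - 6.2751*z^2 - 1.3285*z + 0.5421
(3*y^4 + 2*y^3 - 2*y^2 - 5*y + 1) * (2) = 6*y^4 + 4*y^3 - 4*y^2 - 10*y + 2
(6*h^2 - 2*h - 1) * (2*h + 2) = 12*h^3 + 8*h^2 - 6*h - 2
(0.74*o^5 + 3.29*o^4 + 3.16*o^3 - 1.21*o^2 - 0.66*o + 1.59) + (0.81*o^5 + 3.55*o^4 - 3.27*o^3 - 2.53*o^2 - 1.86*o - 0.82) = 1.55*o^5 + 6.84*o^4 - 0.11*o^3 - 3.74*o^2 - 2.52*o + 0.77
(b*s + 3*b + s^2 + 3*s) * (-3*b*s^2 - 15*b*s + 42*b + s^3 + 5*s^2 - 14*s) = -3*b^2*s^3 - 24*b^2*s^2 - 3*b^2*s + 126*b^2 - 2*b*s^4 - 16*b*s^3 - 2*b*s^2 + 84*b*s + s^5 + 8*s^4 + s^3 - 42*s^2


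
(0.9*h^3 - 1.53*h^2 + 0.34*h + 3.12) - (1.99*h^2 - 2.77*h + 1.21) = 0.9*h^3 - 3.52*h^2 + 3.11*h + 1.91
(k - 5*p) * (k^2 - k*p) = k^3 - 6*k^2*p + 5*k*p^2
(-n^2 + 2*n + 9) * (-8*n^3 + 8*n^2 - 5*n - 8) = 8*n^5 - 24*n^4 - 51*n^3 + 70*n^2 - 61*n - 72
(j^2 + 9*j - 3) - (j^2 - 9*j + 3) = 18*j - 6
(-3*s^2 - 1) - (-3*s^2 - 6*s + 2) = 6*s - 3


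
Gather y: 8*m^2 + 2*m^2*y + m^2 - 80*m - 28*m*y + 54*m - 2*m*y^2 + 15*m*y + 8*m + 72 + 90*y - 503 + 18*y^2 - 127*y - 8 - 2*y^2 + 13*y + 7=9*m^2 - 18*m + y^2*(16 - 2*m) + y*(2*m^2 - 13*m - 24) - 432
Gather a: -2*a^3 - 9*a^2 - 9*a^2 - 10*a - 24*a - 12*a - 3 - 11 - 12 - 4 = -2*a^3 - 18*a^2 - 46*a - 30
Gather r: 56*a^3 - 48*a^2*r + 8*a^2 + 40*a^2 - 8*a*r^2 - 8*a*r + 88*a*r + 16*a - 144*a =56*a^3 + 48*a^2 - 8*a*r^2 - 128*a + r*(-48*a^2 + 80*a)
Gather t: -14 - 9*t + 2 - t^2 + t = -t^2 - 8*t - 12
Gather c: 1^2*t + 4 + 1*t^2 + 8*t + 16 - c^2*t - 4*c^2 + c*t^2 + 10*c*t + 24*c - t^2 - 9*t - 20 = c^2*(-t - 4) + c*(t^2 + 10*t + 24)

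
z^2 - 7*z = z*(z - 7)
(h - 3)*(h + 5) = h^2 + 2*h - 15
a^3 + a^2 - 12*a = a*(a - 3)*(a + 4)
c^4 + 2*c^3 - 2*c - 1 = (c - 1)*(c + 1)^3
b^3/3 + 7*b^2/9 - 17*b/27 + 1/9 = (b/3 + 1)*(b - 1/3)^2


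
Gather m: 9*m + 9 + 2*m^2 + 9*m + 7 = 2*m^2 + 18*m + 16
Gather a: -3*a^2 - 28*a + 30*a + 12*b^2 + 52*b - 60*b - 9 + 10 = -3*a^2 + 2*a + 12*b^2 - 8*b + 1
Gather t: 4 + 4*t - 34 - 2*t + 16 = 2*t - 14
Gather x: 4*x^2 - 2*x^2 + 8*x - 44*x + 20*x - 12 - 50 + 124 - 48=2*x^2 - 16*x + 14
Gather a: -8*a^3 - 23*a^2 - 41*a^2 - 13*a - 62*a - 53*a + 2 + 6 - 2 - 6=-8*a^3 - 64*a^2 - 128*a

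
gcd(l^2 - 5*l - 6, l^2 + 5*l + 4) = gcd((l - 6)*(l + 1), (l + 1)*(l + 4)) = l + 1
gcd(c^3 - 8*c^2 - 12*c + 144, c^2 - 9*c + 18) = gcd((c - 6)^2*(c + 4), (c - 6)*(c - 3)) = c - 6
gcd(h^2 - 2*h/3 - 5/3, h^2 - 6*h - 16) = 1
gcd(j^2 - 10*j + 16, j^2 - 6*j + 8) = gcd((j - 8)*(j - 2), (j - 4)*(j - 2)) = j - 2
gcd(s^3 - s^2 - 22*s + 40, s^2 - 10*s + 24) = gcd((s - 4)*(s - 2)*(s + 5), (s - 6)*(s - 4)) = s - 4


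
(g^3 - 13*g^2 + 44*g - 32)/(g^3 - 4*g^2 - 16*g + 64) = (g^2 - 9*g + 8)/(g^2 - 16)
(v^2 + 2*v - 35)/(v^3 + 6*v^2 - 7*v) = (v - 5)/(v*(v - 1))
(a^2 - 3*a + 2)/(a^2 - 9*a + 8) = (a - 2)/(a - 8)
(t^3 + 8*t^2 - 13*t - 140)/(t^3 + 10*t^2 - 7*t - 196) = (t + 5)/(t + 7)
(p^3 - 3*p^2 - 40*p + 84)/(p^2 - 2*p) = p - 1 - 42/p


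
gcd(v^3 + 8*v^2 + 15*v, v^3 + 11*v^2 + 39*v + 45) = v^2 + 8*v + 15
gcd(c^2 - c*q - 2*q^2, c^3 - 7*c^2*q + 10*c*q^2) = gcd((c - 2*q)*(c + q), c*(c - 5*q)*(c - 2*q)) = -c + 2*q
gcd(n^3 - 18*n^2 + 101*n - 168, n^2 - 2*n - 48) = n - 8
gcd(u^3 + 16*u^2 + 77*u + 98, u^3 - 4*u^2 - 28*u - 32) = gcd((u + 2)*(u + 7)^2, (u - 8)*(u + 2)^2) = u + 2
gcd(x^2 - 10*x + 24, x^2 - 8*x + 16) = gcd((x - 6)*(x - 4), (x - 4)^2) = x - 4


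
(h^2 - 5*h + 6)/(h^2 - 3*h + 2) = (h - 3)/(h - 1)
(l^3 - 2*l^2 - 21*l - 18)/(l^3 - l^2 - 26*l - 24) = (l + 3)/(l + 4)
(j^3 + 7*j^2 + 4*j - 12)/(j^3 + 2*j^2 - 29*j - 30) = (j^2 + j - 2)/(j^2 - 4*j - 5)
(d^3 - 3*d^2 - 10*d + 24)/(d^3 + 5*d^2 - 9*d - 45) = (d^2 - 6*d + 8)/(d^2 + 2*d - 15)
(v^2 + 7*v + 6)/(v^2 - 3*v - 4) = (v + 6)/(v - 4)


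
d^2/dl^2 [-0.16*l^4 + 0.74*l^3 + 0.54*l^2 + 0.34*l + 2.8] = -1.92*l^2 + 4.44*l + 1.08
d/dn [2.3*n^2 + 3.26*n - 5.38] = 4.6*n + 3.26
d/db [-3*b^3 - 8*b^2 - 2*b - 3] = -9*b^2 - 16*b - 2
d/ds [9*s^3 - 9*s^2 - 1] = 9*s*(3*s - 2)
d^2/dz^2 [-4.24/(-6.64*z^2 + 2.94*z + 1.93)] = (373.879808*z^2 - 165.543168*z - 4.24*(13.28*z - 2.94)*(26.56*z - 5.88) - 108.672896)/(-6.64*z^2 + 2.94*z + 1.93)^3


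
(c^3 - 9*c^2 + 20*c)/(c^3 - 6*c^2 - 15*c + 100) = c*(c - 4)/(c^2 - c - 20)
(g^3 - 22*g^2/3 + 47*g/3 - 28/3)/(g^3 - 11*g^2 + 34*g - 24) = (g - 7/3)/(g - 6)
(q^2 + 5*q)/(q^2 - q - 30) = q/(q - 6)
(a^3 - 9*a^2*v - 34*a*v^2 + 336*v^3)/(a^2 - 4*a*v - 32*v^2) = (a^2 - a*v - 42*v^2)/(a + 4*v)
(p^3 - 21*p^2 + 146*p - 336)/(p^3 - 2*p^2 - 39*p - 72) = (p^2 - 13*p + 42)/(p^2 + 6*p + 9)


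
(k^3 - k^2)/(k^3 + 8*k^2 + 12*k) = k*(k - 1)/(k^2 + 8*k + 12)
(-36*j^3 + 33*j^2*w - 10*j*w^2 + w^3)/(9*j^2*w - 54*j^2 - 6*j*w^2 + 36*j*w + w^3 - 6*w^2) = (-4*j + w)/(w - 6)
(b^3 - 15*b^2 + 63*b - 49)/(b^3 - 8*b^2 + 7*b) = (b - 7)/b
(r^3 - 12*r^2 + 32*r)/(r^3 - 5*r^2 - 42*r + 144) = r*(r - 4)/(r^2 + 3*r - 18)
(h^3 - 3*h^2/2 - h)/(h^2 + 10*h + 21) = h*(2*h^2 - 3*h - 2)/(2*(h^2 + 10*h + 21))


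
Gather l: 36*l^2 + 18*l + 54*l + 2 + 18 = 36*l^2 + 72*l + 20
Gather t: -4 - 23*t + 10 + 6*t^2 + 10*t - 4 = 6*t^2 - 13*t + 2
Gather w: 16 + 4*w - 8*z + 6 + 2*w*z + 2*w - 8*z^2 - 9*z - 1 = w*(2*z + 6) - 8*z^2 - 17*z + 21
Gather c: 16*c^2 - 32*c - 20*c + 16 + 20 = 16*c^2 - 52*c + 36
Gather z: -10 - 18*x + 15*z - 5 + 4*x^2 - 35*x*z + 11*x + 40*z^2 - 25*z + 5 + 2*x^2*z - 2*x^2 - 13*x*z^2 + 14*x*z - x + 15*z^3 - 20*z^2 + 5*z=2*x^2 - 8*x + 15*z^3 + z^2*(20 - 13*x) + z*(2*x^2 - 21*x - 5) - 10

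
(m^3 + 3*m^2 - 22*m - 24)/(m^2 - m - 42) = (m^2 - 3*m - 4)/(m - 7)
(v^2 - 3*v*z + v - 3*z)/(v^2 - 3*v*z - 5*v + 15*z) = (v + 1)/(v - 5)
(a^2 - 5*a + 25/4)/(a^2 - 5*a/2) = (a - 5/2)/a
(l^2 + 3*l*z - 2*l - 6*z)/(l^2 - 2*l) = (l + 3*z)/l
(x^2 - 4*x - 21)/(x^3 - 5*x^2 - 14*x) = (x + 3)/(x*(x + 2))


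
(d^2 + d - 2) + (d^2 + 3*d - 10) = 2*d^2 + 4*d - 12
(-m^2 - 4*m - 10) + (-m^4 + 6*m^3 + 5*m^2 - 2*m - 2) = -m^4 + 6*m^3 + 4*m^2 - 6*m - 12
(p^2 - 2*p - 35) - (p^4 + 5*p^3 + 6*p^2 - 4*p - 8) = -p^4 - 5*p^3 - 5*p^2 + 2*p - 27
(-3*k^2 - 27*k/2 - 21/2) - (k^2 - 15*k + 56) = -4*k^2 + 3*k/2 - 133/2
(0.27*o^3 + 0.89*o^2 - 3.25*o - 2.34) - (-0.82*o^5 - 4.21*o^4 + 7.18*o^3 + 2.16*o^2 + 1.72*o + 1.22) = 0.82*o^5 + 4.21*o^4 - 6.91*o^3 - 1.27*o^2 - 4.97*o - 3.56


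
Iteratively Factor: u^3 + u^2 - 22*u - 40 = (u + 4)*(u^2 - 3*u - 10) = (u - 5)*(u + 4)*(u + 2)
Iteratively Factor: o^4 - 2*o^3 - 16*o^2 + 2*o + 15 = (o - 5)*(o^3 + 3*o^2 - o - 3) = (o - 5)*(o + 3)*(o^2 - 1) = (o - 5)*(o - 1)*(o + 3)*(o + 1)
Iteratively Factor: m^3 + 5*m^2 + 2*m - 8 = (m + 2)*(m^2 + 3*m - 4) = (m - 1)*(m + 2)*(m + 4)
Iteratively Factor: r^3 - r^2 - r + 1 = (r - 1)*(r^2 - 1) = (r - 1)^2*(r + 1)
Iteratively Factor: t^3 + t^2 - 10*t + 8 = (t - 1)*(t^2 + 2*t - 8) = (t - 1)*(t + 4)*(t - 2)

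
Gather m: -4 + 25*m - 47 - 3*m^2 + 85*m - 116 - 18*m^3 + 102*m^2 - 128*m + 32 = -18*m^3 + 99*m^2 - 18*m - 135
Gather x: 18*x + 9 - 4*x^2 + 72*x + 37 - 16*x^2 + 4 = -20*x^2 + 90*x + 50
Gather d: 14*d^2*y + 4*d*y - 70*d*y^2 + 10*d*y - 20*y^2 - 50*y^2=14*d^2*y + d*(-70*y^2 + 14*y) - 70*y^2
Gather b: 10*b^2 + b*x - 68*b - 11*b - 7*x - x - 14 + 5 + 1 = 10*b^2 + b*(x - 79) - 8*x - 8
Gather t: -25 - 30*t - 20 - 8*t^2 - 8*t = -8*t^2 - 38*t - 45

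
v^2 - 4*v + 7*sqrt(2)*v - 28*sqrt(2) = (v - 4)*(v + 7*sqrt(2))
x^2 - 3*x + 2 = (x - 2)*(x - 1)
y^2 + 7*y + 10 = (y + 2)*(y + 5)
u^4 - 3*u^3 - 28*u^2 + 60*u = u*(u - 6)*(u - 2)*(u + 5)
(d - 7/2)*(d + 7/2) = d^2 - 49/4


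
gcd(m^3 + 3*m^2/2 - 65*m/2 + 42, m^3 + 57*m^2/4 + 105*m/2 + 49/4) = m + 7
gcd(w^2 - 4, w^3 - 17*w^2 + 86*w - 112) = w - 2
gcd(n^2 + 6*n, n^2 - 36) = n + 6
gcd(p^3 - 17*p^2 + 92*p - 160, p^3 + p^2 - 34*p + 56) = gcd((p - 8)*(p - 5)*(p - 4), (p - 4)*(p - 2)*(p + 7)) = p - 4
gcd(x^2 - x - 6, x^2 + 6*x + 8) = x + 2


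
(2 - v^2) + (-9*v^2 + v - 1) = -10*v^2 + v + 1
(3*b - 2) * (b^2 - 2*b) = 3*b^3 - 8*b^2 + 4*b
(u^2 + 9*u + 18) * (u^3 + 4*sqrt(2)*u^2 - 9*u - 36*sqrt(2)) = u^5 + 4*sqrt(2)*u^4 + 9*u^4 + 9*u^3 + 36*sqrt(2)*u^3 - 81*u^2 + 36*sqrt(2)*u^2 - 324*sqrt(2)*u - 162*u - 648*sqrt(2)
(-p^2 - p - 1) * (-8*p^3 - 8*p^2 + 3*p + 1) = 8*p^5 + 16*p^4 + 13*p^3 + 4*p^2 - 4*p - 1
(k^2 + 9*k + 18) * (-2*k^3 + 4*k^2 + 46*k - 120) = -2*k^5 - 14*k^4 + 46*k^3 + 366*k^2 - 252*k - 2160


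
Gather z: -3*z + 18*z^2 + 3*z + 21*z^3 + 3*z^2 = 21*z^3 + 21*z^2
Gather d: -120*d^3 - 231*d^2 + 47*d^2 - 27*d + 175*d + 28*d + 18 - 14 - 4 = -120*d^3 - 184*d^2 + 176*d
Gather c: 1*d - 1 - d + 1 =0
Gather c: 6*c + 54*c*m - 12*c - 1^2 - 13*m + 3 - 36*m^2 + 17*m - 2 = c*(54*m - 6) - 36*m^2 + 4*m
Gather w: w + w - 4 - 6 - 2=2*w - 12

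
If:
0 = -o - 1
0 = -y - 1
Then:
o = -1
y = -1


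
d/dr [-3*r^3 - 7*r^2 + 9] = r*(-9*r - 14)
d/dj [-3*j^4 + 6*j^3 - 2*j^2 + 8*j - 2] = -12*j^3 + 18*j^2 - 4*j + 8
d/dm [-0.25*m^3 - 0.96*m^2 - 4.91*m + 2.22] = -0.75*m^2 - 1.92*m - 4.91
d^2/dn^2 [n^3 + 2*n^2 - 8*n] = 6*n + 4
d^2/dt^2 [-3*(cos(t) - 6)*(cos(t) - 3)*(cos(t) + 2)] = 9*cos(t)/4 - 42*cos(2*t) + 27*cos(3*t)/4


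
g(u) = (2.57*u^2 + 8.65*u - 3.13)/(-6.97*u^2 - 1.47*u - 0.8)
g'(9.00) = 0.01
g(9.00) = -0.49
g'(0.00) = -18.00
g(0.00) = 3.91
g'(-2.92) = 0.19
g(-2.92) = 0.12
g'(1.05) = 0.01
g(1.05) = -0.88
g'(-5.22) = 0.05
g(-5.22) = -0.12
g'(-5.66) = 0.04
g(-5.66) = -0.14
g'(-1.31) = 1.26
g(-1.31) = 0.93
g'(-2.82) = 0.21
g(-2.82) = 0.14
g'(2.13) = 0.11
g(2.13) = -0.76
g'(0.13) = -13.64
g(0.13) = 1.77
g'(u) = (5.14*u + 8.65)/(-6.97*u^2 - 1.47*u - 0.8) + (13.94*u + 1.47)*(2.57*u^2 + 8.65*u - 3.13)/(-6.97*u^2 - 1.47*u - 0.8)^2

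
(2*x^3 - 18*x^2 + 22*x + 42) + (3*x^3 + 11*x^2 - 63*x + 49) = 5*x^3 - 7*x^2 - 41*x + 91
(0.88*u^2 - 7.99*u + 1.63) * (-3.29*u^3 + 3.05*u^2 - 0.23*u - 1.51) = -2.8952*u^5 + 28.9711*u^4 - 29.9346*u^3 + 5.4804*u^2 + 11.69*u - 2.4613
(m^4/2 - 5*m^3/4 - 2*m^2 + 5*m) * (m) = m^5/2 - 5*m^4/4 - 2*m^3 + 5*m^2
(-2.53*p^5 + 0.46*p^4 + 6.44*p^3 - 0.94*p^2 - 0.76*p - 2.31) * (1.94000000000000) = -4.9082*p^5 + 0.8924*p^4 + 12.4936*p^3 - 1.8236*p^2 - 1.4744*p - 4.4814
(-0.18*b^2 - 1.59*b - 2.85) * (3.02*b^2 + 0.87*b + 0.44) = -0.5436*b^4 - 4.9584*b^3 - 10.0695*b^2 - 3.1791*b - 1.254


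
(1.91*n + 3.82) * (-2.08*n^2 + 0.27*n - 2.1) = -3.9728*n^3 - 7.4299*n^2 - 2.9796*n - 8.022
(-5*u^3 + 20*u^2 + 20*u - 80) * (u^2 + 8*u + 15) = -5*u^5 - 20*u^4 + 105*u^3 + 380*u^2 - 340*u - 1200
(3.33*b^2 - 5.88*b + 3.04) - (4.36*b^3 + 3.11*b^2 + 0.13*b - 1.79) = -4.36*b^3 + 0.22*b^2 - 6.01*b + 4.83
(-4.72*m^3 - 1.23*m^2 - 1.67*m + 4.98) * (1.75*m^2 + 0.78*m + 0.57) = -8.26*m^5 - 5.8341*m^4 - 6.5723*m^3 + 6.7113*m^2 + 2.9325*m + 2.8386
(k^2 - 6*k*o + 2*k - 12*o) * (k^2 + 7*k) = k^4 - 6*k^3*o + 9*k^3 - 54*k^2*o + 14*k^2 - 84*k*o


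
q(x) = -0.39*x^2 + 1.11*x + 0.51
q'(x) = 1.11 - 0.78*x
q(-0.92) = -0.84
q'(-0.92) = 1.83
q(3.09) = 0.22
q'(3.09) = -1.30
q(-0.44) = -0.05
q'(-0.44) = 1.45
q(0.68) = 1.08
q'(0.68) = 0.58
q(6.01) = -6.91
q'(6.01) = -3.58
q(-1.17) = -1.32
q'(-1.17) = 2.02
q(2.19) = 1.07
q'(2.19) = -0.60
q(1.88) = 1.22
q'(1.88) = -0.36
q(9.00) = -21.09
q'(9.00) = -5.91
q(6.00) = -6.87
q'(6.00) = -3.57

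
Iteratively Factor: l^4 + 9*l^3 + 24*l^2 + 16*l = (l)*(l^3 + 9*l^2 + 24*l + 16) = l*(l + 1)*(l^2 + 8*l + 16) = l*(l + 1)*(l + 4)*(l + 4)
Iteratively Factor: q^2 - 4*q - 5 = (q - 5)*(q + 1)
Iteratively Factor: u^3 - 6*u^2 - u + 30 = (u + 2)*(u^2 - 8*u + 15) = (u - 3)*(u + 2)*(u - 5)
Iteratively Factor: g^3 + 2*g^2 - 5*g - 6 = (g - 2)*(g^2 + 4*g + 3) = (g - 2)*(g + 3)*(g + 1)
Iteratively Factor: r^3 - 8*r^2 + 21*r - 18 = (r - 3)*(r^2 - 5*r + 6) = (r - 3)*(r - 2)*(r - 3)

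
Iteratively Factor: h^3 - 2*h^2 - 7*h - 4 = (h + 1)*(h^2 - 3*h - 4) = (h + 1)^2*(h - 4)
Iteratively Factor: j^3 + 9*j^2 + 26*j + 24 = (j + 4)*(j^2 + 5*j + 6) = (j + 3)*(j + 4)*(j + 2)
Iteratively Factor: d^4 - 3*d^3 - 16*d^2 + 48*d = (d - 3)*(d^3 - 16*d) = (d - 4)*(d - 3)*(d^2 + 4*d) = d*(d - 4)*(d - 3)*(d + 4)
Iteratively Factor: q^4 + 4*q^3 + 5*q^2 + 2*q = (q + 1)*(q^3 + 3*q^2 + 2*q) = q*(q + 1)*(q^2 + 3*q + 2) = q*(q + 1)^2*(q + 2)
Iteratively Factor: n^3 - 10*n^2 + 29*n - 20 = (n - 1)*(n^2 - 9*n + 20) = (n - 5)*(n - 1)*(n - 4)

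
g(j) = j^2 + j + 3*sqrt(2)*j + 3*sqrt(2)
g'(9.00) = 23.24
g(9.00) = 132.43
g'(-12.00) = -18.76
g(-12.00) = 85.33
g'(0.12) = 5.48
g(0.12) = 4.89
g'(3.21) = 11.66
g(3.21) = 31.38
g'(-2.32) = 0.60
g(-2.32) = -2.54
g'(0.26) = 5.76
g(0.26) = 5.67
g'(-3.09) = -0.94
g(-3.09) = -2.41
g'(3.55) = 12.34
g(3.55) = 35.46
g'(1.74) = 8.72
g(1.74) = 16.39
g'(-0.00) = 5.24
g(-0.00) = 4.24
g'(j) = 2*j + 1 + 3*sqrt(2)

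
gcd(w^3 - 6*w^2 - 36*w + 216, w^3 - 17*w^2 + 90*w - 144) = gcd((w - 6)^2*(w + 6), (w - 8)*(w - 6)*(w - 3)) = w - 6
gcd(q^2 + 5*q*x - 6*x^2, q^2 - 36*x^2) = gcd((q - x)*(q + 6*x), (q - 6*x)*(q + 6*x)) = q + 6*x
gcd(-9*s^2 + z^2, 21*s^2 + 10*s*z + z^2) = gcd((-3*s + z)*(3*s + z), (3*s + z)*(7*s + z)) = 3*s + z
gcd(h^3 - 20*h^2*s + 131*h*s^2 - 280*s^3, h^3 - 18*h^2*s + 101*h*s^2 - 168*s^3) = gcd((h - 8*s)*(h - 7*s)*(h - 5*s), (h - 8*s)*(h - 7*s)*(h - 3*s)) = h^2 - 15*h*s + 56*s^2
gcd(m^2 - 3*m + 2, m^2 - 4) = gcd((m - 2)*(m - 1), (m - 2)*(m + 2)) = m - 2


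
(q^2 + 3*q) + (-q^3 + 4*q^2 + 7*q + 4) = -q^3 + 5*q^2 + 10*q + 4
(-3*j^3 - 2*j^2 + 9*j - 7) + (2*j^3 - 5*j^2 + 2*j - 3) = -j^3 - 7*j^2 + 11*j - 10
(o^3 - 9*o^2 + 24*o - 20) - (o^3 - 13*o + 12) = -9*o^2 + 37*o - 32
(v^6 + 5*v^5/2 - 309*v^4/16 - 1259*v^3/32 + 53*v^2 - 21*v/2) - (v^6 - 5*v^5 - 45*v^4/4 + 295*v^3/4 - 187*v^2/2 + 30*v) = 15*v^5/2 - 129*v^4/16 - 3619*v^3/32 + 293*v^2/2 - 81*v/2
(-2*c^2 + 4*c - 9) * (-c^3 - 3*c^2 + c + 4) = 2*c^5 + 2*c^4 - 5*c^3 + 23*c^2 + 7*c - 36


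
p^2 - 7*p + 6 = (p - 6)*(p - 1)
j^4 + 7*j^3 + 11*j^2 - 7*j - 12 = (j - 1)*(j + 1)*(j + 3)*(j + 4)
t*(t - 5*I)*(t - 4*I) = t^3 - 9*I*t^2 - 20*t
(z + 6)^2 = z^2 + 12*z + 36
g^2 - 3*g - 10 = (g - 5)*(g + 2)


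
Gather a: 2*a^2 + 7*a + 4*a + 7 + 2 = 2*a^2 + 11*a + 9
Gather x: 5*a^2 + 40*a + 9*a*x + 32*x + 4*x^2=5*a^2 + 40*a + 4*x^2 + x*(9*a + 32)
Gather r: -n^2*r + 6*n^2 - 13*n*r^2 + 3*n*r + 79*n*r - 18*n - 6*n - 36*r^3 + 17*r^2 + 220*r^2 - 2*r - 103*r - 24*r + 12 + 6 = 6*n^2 - 24*n - 36*r^3 + r^2*(237 - 13*n) + r*(-n^2 + 82*n - 129) + 18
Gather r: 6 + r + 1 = r + 7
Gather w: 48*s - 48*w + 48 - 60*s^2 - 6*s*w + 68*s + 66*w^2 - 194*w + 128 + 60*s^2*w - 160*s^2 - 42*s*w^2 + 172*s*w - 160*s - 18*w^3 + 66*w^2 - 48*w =-220*s^2 - 44*s - 18*w^3 + w^2*(132 - 42*s) + w*(60*s^2 + 166*s - 290) + 176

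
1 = 1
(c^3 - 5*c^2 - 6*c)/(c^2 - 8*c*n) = (c^2 - 5*c - 6)/(c - 8*n)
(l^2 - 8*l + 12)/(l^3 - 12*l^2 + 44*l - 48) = 1/(l - 4)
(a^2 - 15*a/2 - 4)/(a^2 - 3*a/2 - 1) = (a - 8)/(a - 2)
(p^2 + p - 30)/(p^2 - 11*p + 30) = (p + 6)/(p - 6)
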